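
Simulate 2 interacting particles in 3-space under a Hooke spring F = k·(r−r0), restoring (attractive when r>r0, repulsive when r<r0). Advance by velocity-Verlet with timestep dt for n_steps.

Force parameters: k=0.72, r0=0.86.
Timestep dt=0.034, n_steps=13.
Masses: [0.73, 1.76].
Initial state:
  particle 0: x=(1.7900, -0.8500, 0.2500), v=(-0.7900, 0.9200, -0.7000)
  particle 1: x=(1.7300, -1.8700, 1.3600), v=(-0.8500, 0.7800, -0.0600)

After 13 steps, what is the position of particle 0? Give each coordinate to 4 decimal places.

step 0: x0=(1.7900, -0.8500, 0.2500) x1=(1.7300, -1.8700, 1.3600)
step 1: x0=(1.7631, -0.8190, 0.2265) x1=(1.7011, -1.8434, 1.3578)
step 2: x0=(1.7362, -0.7885, 0.2035) x1=(1.6722, -1.8165, 1.3555)
step 3: x0=(1.7093, -0.7585, 0.1811) x1=(1.6434, -1.7895, 1.3528)
step 4: x0=(1.6823, -0.7290, 0.1593) x1=(1.6145, -1.7622, 1.3500)
step 5: x0=(1.6553, -0.7000, 0.1382) x1=(1.5857, -1.7347, 1.3468)
step 6: x0=(1.6283, -0.6717, 0.1177) x1=(1.5568, -1.7070, 1.3434)
step 7: x0=(1.6012, -0.6438, 0.0978) x1=(1.5280, -1.6791, 1.3398)
step 8: x0=(1.5741, -0.6165, 0.0786) x1=(1.4992, -1.6509, 1.3358)
step 9: x0=(1.5469, -0.5898, 0.0600) x1=(1.4705, -1.6225, 1.3316)
step 10: x0=(1.5197, -0.5636, 0.0422) x1=(1.4417, -1.5938, 1.3271)
step 11: x0=(1.4925, -0.5380, 0.0250) x1=(1.4130, -1.5650, 1.3223)
step 12: x0=(1.4652, -0.5129, 0.0086) x1=(1.3842, -1.5359, 1.3172)
step 13: x0=(1.4378, -0.4885, -0.0071) x1=(1.3555, -1.5065, 1.3118)

(1.4378, -0.4885, -0.0071)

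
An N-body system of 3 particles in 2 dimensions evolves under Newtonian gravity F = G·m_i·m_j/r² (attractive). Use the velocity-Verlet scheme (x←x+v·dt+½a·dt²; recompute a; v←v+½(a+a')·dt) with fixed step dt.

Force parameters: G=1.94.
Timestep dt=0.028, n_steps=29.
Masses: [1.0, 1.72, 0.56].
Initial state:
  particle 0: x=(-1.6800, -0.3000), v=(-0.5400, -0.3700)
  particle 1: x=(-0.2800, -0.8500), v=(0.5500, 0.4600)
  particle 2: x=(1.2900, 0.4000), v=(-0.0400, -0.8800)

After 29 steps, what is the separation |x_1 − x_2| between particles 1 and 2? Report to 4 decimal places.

step 0: x0=(-1.6800, -0.3000) x1=(-0.2800, -0.8500) x2=(1.2900, 0.4000)
step 1: x0=(-1.6945, -0.3106) x1=(-0.2648, -0.8369) x2=(1.2885, 0.3751)
step 2: x0=(-1.7079, -0.3215) x1=(-0.2501, -0.8235) x2=(1.2864, 0.3498)
step 3: x0=(-1.7202, -0.3328) x1=(-0.2358, -0.8097) x2=(1.2835, 0.3241)
step 4: x0=(-1.7313, -0.3443) x1=(-0.2219, -0.7956) x2=(1.2799, 0.2978)
step 5: x0=(-1.7414, -0.3562) x1=(-0.2084, -0.7812) x2=(1.2756, 0.2711)
step 6: x0=(-1.7504, -0.3683) x1=(-0.1952, -0.7664) x2=(1.2704, 0.2439)
step 7: x0=(-1.7583, -0.3807) x1=(-0.1825, -0.7514) x2=(1.2644, 0.2162)
step 8: x0=(-1.7651, -0.3932) x1=(-0.1700, -0.7361) x2=(1.2575, 0.1879)
step 9: x0=(-1.7709, -0.4060) x1=(-0.1578, -0.7205) x2=(1.2497, 0.1592)
step 10: x0=(-1.7756, -0.4189) x1=(-0.1460, -0.7046) x2=(1.2410, 0.1299)
step 11: x0=(-1.7793, -0.4320) x1=(-0.1344, -0.6884) x2=(1.2312, 0.1001)
step 12: x0=(-1.7820, -0.4452) x1=(-0.1231, -0.6720) x2=(1.2203, 0.0697)
step 13: x0=(-1.7837, -0.4585) x1=(-0.1119, -0.6554) x2=(1.2084, 0.0388)
step 14: x0=(-1.7844, -0.4719) x1=(-0.1010, -0.6385) x2=(1.1952, 0.0073)
step 15: x0=(-1.7841, -0.4854) x1=(-0.0902, -0.6214) x2=(1.1807, -0.0248)
step 16: x0=(-1.7827, -0.4989) x1=(-0.0796, -0.6040) x2=(1.1649, -0.0575)
step 17: x0=(-1.7804, -0.5125) x1=(-0.0691, -0.5865) x2=(1.1476, -0.0908)
step 18: x0=(-1.7771, -0.5261) x1=(-0.0586, -0.5687) x2=(1.1287, -0.1247)
step 19: x0=(-1.7728, -0.5397) x1=(-0.0482, -0.5507) x2=(1.1081, -0.1591)
step 20: x0=(-1.7676, -0.5533) x1=(-0.0377, -0.5326) x2=(1.0857, -0.1942)
step 21: x0=(-1.7613, -0.5669) x1=(-0.0271, -0.5142) x2=(1.0613, -0.2298)
step 22: x0=(-1.7541, -0.5804) x1=(-0.0164, -0.4958) x2=(1.0347, -0.2660)
step 23: x0=(-1.7459, -0.5939) x1=(-0.0055, -0.4771) x2=(1.0057, -0.3027)
step 24: x0=(-1.7368, -0.6074) x1=(0.0057, -0.4584) x2=(0.9740, -0.3398)
step 25: x0=(-1.7266, -0.6207) x1=(0.0174, -0.4396) x2=(0.9394, -0.3773)
step 26: x0=(-1.7156, -0.6339) x1=(0.0295, -0.4208) x2=(0.9016, -0.4150)
step 27: x0=(-1.7035, -0.6470) x1=(0.0422, -0.4021) x2=(0.8601, -0.4527)
step 28: x0=(-1.6905, -0.6600) x1=(0.0558, -0.3835) x2=(0.8144, -0.4903)
step 29: x0=(-1.6765, -0.6729) x1=(0.0703, -0.3651) x2=(0.7642, -0.5272)

0.7126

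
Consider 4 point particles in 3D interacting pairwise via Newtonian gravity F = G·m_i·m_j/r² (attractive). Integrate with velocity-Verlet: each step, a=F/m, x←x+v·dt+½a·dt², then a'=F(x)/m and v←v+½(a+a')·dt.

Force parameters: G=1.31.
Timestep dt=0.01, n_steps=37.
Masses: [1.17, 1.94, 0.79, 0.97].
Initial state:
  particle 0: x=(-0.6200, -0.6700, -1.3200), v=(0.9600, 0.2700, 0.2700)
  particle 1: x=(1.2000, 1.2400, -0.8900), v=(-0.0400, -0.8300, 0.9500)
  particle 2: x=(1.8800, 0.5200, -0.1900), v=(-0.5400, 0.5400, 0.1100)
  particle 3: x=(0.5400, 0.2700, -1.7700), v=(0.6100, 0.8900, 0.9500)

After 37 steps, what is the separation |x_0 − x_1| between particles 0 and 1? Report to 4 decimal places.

2.0879

step 0: x0=(-0.6200, -0.6700, -1.3200) x1=(1.2000, 1.2400, -0.8900) x2=(1.8800, 0.5200, -0.1900) x3=(0.5400, 0.2700, -1.7700)
step 1: x0=(-0.6104, -0.6673, -1.3173) x1=(1.1996, 1.2317, -0.8805) x2=(1.8745, 0.5254, -0.1890) x3=(0.5461, 0.2789, -1.7604)
step 2: x0=(-0.6007, -0.6645, -1.3146) x1=(1.1992, 1.2232, -0.8710) x2=(1.8689, 0.5310, -0.1881) x3=(0.5522, 0.2879, -1.7508)
step 3: x0=(-0.5909, -0.6616, -1.3119) x1=(1.1988, 1.2147, -0.8615) x2=(1.8632, 0.5366, -0.1873) x3=(0.5584, 0.2969, -1.7410)
step 4: x0=(-0.5810, -0.6587, -1.3092) x1=(1.1984, 1.2060, -0.8520) x2=(1.8573, 0.5424, -0.1867) x3=(0.5646, 0.3060, -1.7311)
step 5: x0=(-0.5711, -0.6557, -1.3066) x1=(1.1980, 1.1973, -0.8425) x2=(1.8513, 0.5482, -0.1862) x3=(0.5708, 0.3150, -1.7211)
step 6: x0=(-0.5611, -0.6527, -1.3039) x1=(1.1976, 1.1884, -0.8330) x2=(1.8451, 0.5541, -0.1858) x3=(0.5770, 0.3242, -1.7110)
step 7: x0=(-0.5510, -0.6496, -1.3012) x1=(1.1972, 1.1795, -0.8235) x2=(1.8388, 0.5602, -0.1856) x3=(0.5833, 0.3334, -1.7007)
step 8: x0=(-0.5409, -0.6464, -1.2985) x1=(1.1968, 1.1704, -0.8139) x2=(1.8323, 0.5663, -0.1856) x3=(0.5896, 0.3426, -1.6904)
step 9: x0=(-0.5306, -0.6431, -1.2958) x1=(1.1964, 1.1612, -0.8044) x2=(1.8257, 0.5726, -0.1857) x3=(0.5959, 0.3519, -1.6799)
step 10: x0=(-0.5203, -0.6398, -1.2932) x1=(1.1960, 1.1519, -0.7949) x2=(1.8189, 0.5790, -0.1860) x3=(0.6023, 0.3613, -1.6693)
step 11: x0=(-0.5099, -0.6364, -1.2905) x1=(1.1957, 1.1425, -0.7854) x2=(1.8119, 0.5855, -0.1865) x3=(0.6087, 0.3706, -1.6585)
step 12: x0=(-0.4995, -0.6330, -1.2878) x1=(1.1953, 1.1330, -0.7759) x2=(1.8047, 0.5921, -0.1871) x3=(0.6152, 0.3801, -1.6476)
step 13: x0=(-0.4890, -0.6295, -1.2852) x1=(1.1949, 1.1234, -0.7663) x2=(1.7973, 0.5988, -0.1879) x3=(0.6216, 0.3896, -1.6366)
step 14: x0=(-0.4783, -0.6259, -1.2825) x1=(1.1946, 1.1136, -0.7568) x2=(1.7897, 0.6057, -0.1889) x3=(0.6282, 0.3991, -1.6254)
step 15: x0=(-0.4677, -0.6222, -1.2798) x1=(1.1943, 1.1038, -0.7473) x2=(1.7820, 0.6127, -0.1901) x3=(0.6347, 0.4087, -1.6141)
step 16: x0=(-0.4569, -0.6185, -1.2771) x1=(1.1940, 1.0938, -0.7377) x2=(1.7740, 0.6198, -0.1915) x3=(0.6414, 0.4183, -1.6026)
step 17: x0=(-0.4461, -0.6147, -1.2744) x1=(1.1937, 1.0837, -0.7282) x2=(1.7658, 0.6271, -0.1931) x3=(0.6480, 0.4280, -1.5909)
step 18: x0=(-0.4351, -0.6108, -1.2717) x1=(1.1934, 1.0734, -0.7186) x2=(1.7573, 0.6345, -0.1950) x3=(0.6548, 0.4378, -1.5791)
step 19: x0=(-0.4242, -0.6069, -1.2690) x1=(1.1932, 1.0630, -0.7091) x2=(1.7486, 0.6420, -0.1970) x3=(0.6615, 0.4476, -1.5672)
step 20: x0=(-0.4131, -0.6029, -1.2663) x1=(1.1930, 1.0525, -0.6995) x2=(1.7397, 0.6497, -0.1993) x3=(0.6684, 0.4574, -1.5550)
step 21: x0=(-0.4019, -0.5988, -1.2636) x1=(1.1928, 1.0419, -0.6899) x2=(1.7304, 0.6576, -0.2019) x3=(0.6753, 0.4673, -1.5427)
step 22: x0=(-0.3907, -0.5946, -1.2609) x1=(1.1927, 1.0311, -0.6803) x2=(1.7209, 0.6656, -0.2047) x3=(0.6822, 0.4773, -1.5302)
step 23: x0=(-0.3794, -0.5904, -1.2582) x1=(1.1926, 1.0202, -0.6707) x2=(1.7111, 0.6738, -0.2078) x3=(0.6892, 0.4873, -1.5176)
step 24: x0=(-0.3680, -0.5861, -1.2555) x1=(1.1925, 1.0091, -0.6611) x2=(1.7009, 0.6822, -0.2112) x3=(0.6963, 0.4974, -1.5047)
step 25: x0=(-0.3565, -0.5817, -1.2527) x1=(1.1926, 0.9979, -0.6514) x2=(1.6904, 0.6907, -0.2149) x3=(0.7035, 0.5075, -1.4916)
step 26: x0=(-0.3450, -0.5772, -1.2500) x1=(1.1926, 0.9865, -0.6418) x2=(1.6796, 0.6994, -0.2190) x3=(0.7107, 0.5177, -1.4784)
step 27: x0=(-0.3333, -0.5726, -1.2472) x1=(1.1928, 0.9750, -0.6321) x2=(1.6683, 0.7084, -0.2234) x3=(0.7181, 0.5280, -1.4649)
step 28: x0=(-0.3216, -0.5680, -1.2445) x1=(1.1930, 0.9633, -0.6223) x2=(1.6566, 0.7175, -0.2281) x3=(0.7255, 0.5383, -1.4512)
step 29: x0=(-0.3098, -0.5633, -1.2417) x1=(1.1934, 0.9515, -0.6125) x2=(1.6444, 0.7268, -0.2333) x3=(0.7329, 0.5486, -1.4372)
step 30: x0=(-0.2979, -0.5585, -1.2389) x1=(1.1938, 0.9395, -0.6027) x2=(1.6317, 0.7363, -0.2389) x3=(0.7405, 0.5590, -1.4230)
step 31: x0=(-0.2859, -0.5536, -1.2361) x1=(1.1944, 0.9273, -0.5928) x2=(1.6185, 0.7461, -0.2450) x3=(0.7482, 0.5695, -1.4086)
step 32: x0=(-0.2739, -0.5486, -1.2332) x1=(1.1951, 0.9150, -0.5828) x2=(1.6047, 0.7560, -0.2516) x3=(0.7560, 0.5800, -1.3939)
step 33: x0=(-0.2617, -0.5436, -1.2304) x1=(1.1960, 0.9025, -0.5728) x2=(1.5901, 0.7662, -0.2588) x3=(0.7638, 0.5905, -1.3790)
step 34: x0=(-0.2495, -0.5384, -1.2275) x1=(1.1971, 0.8898, -0.5626) x2=(1.5748, 0.7766, -0.2666) x3=(0.7718, 0.6011, -1.3638)
step 35: x0=(-0.2372, -0.5332, -1.2246) x1=(1.1984, 0.8770, -0.5523) x2=(1.5587, 0.7872, -0.2751) x3=(0.7799, 0.6118, -1.3483)
step 36: x0=(-0.2248, -0.5279, -1.2217) x1=(1.2001, 0.8640, -0.5419) x2=(1.5416, 0.7981, -0.2844) x3=(0.7882, 0.6225, -1.3325)
step 37: x0=(-0.2123, -0.5225, -1.2188) x1=(1.2020, 0.8509, -0.5312) x2=(1.5233, 0.8091, -0.2945) x3=(0.7965, 0.6332, -1.3164)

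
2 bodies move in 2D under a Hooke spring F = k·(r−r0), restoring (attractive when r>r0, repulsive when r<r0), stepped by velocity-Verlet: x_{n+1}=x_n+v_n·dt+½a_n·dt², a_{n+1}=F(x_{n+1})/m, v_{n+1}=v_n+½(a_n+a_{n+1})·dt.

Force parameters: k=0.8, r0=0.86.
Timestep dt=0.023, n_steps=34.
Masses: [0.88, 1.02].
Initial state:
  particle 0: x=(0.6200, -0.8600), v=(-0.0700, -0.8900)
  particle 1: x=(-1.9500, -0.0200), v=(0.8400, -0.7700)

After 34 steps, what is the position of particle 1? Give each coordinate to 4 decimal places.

(-0.9585, -0.7464)

step 0: x0=(0.6200, -0.8600) x1=(-1.9500, -0.0200)
step 1: x0=(0.6180, -0.8803) x1=(-1.9303, -0.0378)
step 2: x0=(0.6151, -0.9004) x1=(-1.9099, -0.0559)
step 3: x0=(0.6114, -0.9202) x1=(-1.8888, -0.0742)
step 4: x0=(0.6069, -0.9397) x1=(-1.8670, -0.0927)
step 5: x0=(0.6016, -0.9589) x1=(-1.8445, -0.1115)
step 6: x0=(0.5955, -0.9779) x1=(-1.8213, -0.1305)
step 7: x0=(0.5887, -0.9966) x1=(-1.7975, -0.1498)
step 8: x0=(0.5811, -1.0150) x1=(-1.7730, -0.1692)
step 9: x0=(0.5727, -1.0331) x1=(-1.7478, -0.1890)
step 10: x0=(0.5636, -1.0510) x1=(-1.7221, -0.2089)
step 11: x0=(0.5539, -1.0687) x1=(-1.6957, -0.2290)
step 12: x0=(0.5434, -1.0860) x1=(-1.6687, -0.2494)
step 13: x0=(0.5322, -1.1031) x1=(-1.6412, -0.2700)
step 14: x0=(0.5204, -1.1200) x1=(-1.6130, -0.2909)
step 15: x0=(0.5079, -1.1366) x1=(-1.5843, -0.3119)
step 16: x0=(0.4948, -1.1530) x1=(-1.5551, -0.3331)
step 17: x0=(0.4811, -1.1691) x1=(-1.5254, -0.3546)
step 18: x0=(0.4669, -1.1850) x1=(-1.4951, -0.3763)
step 19: x0=(0.4521, -1.2007) x1=(-1.4644, -0.3981)
step 20: x0=(0.4367, -1.2161) x1=(-1.4332, -0.4202)
step 21: x0=(0.4208, -1.2313) x1=(-1.4016, -0.4424)
step 22: x0=(0.4044, -1.2463) x1=(-1.3695, -0.4649)
step 23: x0=(0.3876, -1.2611) x1=(-1.3370, -0.4875)
step 24: x0=(0.3702, -1.2757) x1=(-1.3042, -0.5103)
step 25: x0=(0.3525, -1.2901) x1=(-1.2709, -0.5332)
step 26: x0=(0.3344, -1.3043) x1=(-1.2374, -0.5563)
step 27: x0=(0.3158, -1.3183) x1=(-1.2034, -0.5796)
step 28: x0=(0.2969, -1.3321) x1=(-1.1692, -0.6030)
step 29: x0=(0.2777, -1.3458) x1=(-1.1347, -0.6266)
step 30: x0=(0.2582, -1.3593) x1=(-1.0999, -0.6503)
step 31: x0=(0.2384, -1.3727) x1=(-1.0649, -0.6742)
step 32: x0=(0.2183, -1.3859) x1=(-1.0296, -0.6981)
step 33: x0=(0.1980, -1.3990) x1=(-0.9942, -0.7222)
step 34: x0=(0.1774, -1.4120) x1=(-0.9585, -0.7464)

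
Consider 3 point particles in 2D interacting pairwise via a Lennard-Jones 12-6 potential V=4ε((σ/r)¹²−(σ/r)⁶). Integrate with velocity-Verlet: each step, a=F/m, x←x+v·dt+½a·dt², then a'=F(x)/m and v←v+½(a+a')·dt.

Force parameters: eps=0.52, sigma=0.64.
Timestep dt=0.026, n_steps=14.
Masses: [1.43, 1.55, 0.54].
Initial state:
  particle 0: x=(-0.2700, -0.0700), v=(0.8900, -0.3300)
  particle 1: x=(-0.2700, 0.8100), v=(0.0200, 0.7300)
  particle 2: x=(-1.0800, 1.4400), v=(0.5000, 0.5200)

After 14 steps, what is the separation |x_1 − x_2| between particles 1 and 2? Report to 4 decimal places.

step 0: x0=(-0.2700, -0.0700) x1=(-0.2700, 0.8100) x2=(-1.0800, 1.4400)
step 1: x0=(-0.2469, -0.0782) x1=(-0.2696, 0.8287) x2=(-1.0667, 1.4533)
step 2: x0=(-0.2237, -0.0858) x1=(-0.2694, 0.8471) x2=(-1.0527, 1.4660)
step 3: x0=(-0.2007, -0.0929) x1=(-0.2694, 0.8652) x2=(-1.0379, 1.4781)
step 4: x0=(-0.1776, -0.0996) x1=(-0.2697, 0.8831) x2=(-1.0224, 1.4896)
step 5: x0=(-0.1546, -0.1058) x1=(-0.2703, 0.9009) x2=(-1.0059, 1.5003)
step 6: x0=(-0.1316, -0.1118) x1=(-0.2712, 0.9187) x2=(-0.9885, 1.5102)
step 7: x0=(-0.1087, -0.1174) x1=(-0.2724, 0.9366) x2=(-0.9700, 1.5192)
step 8: x0=(-0.0858, -0.1228) x1=(-0.2740, 0.9546) x2=(-0.9502, 1.5272)
step 9: x0=(-0.0629, -0.1281) x1=(-0.2761, 0.9728) x2=(-0.9291, 1.5341)
step 10: x0=(-0.0401, -0.1331) x1=(-0.2786, 0.9913) x2=(-0.9064, 1.5395)
step 11: x0=(-0.0173, -0.1380) x1=(-0.2817, 1.0102) x2=(-0.8821, 1.5435)
step 12: x0=(0.0055, -0.1428) x1=(-0.2855, 1.0296) x2=(-0.8559, 1.5459)
step 13: x0=(0.0282, -0.1475) x1=(-0.2898, 1.0494) x2=(-0.8280, 1.5467)
step 14: x0=(0.0509, -0.1521) x1=(-0.2943, 1.0693) x2=(-0.7993, 1.5468)

0.6950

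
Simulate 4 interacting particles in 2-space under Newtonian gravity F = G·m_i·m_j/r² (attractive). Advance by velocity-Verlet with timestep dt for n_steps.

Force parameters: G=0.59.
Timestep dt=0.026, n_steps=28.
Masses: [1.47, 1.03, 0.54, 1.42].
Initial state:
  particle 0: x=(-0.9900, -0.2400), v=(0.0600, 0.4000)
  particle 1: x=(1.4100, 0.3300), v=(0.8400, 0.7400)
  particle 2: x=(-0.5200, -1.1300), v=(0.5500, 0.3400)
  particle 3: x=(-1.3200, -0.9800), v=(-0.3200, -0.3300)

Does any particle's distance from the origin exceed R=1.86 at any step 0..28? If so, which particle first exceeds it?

yes, particle 1

step 0: x0=(-0.9900, -0.2400) x1=(1.4100, 0.3300) x2=(-0.5200, -1.1300) x3=(-1.3200, -0.9800)
step 1: x0=(-0.9885, -0.2301) x1=(1.4318, 0.3492) x2=(-0.5062, -1.1208) x3=(-1.3280, -0.9882)
step 2: x0=(-0.9872, -0.2211) x1=(1.4533, 0.3683) x2=(-0.4935, -1.1109) x3=(-1.3352, -0.9956)
step 3: x0=(-0.9861, -0.2130) x1=(1.4747, 0.3874) x2=(-0.4817, -1.1004) x3=(-1.3418, -1.0024)
step 4: x0=(-0.9851, -0.2057) x1=(1.4960, 0.4064) x2=(-0.4709, -1.0893) x3=(-1.3478, -1.0084)
step 5: x0=(-0.9843, -0.1993) x1=(1.5170, 0.4253) x2=(-0.4611, -1.0776) x3=(-1.3531, -1.0137)
step 6: x0=(-0.9835, -0.1936) x1=(1.5379, 0.4442) x2=(-0.4522, -1.0653) x3=(-1.3578, -1.0184)
step 7: x0=(-0.9829, -0.1888) x1=(1.5587, 0.4630) x2=(-0.4443, -1.0524) x3=(-1.3620, -1.0224)
step 8: x0=(-0.9824, -0.1847) x1=(1.5793, 0.4817) x2=(-0.4373, -1.0390) x3=(-1.3655, -1.0258)
step 9: x0=(-0.9820, -0.1814) x1=(1.5997, 0.5004) x2=(-0.4311, -1.0251) x3=(-1.3685, -1.0286)
step 10: x0=(-0.9817, -0.1789) x1=(1.6200, 0.5190) x2=(-0.4259, -1.0107) x3=(-1.3709, -1.0307)
step 11: x0=(-0.9815, -0.1771) x1=(1.6401, 0.5375) x2=(-0.4216, -0.9957) x3=(-1.3728, -1.0322)
step 12: x0=(-0.9814, -0.1761) x1=(1.6601, 0.5560) x2=(-0.4182, -0.9803) x3=(-1.3741, -1.0330)
step 13: x0=(-0.9814, -0.1758) x1=(1.6800, 0.5744) x2=(-0.4158, -0.9643) x3=(-1.3749, -1.0332)
step 14: x0=(-0.9814, -0.1762) x1=(1.6997, 0.5927) x2=(-0.4142, -0.9478) x3=(-1.3752, -1.0328)
step 15: x0=(-0.9816, -0.1774) x1=(1.7192, 0.6110) x2=(-0.4136, -0.9309) x3=(-1.3749, -1.0318)
step 16: x0=(-0.9818, -0.1794) x1=(1.7387, 0.6293) x2=(-0.4139, -0.9134) x3=(-1.3741, -1.0301)
step 17: x0=(-0.9820, -0.1821) x1=(1.7580, 0.6474) x2=(-0.4152, -0.8955) x3=(-1.3727, -1.0278)
step 18: x0=(-0.9824, -0.1857) x1=(1.7771, 0.6655) x2=(-0.4175, -0.8770) x3=(-1.3708, -1.0248)
step 19: x0=(-0.9828, -0.1900) x1=(1.7962, 0.6836) x2=(-0.4209, -0.8581) x3=(-1.3684, -1.0211)
step 20: x0=(-0.9832, -0.1951) x1=(1.8151, 0.7016) x2=(-0.4252, -0.8386) x3=(-1.3654, -1.0167)
step 21: x0=(-0.9837, -0.2011) x1=(1.8338, 0.7195) x2=(-0.4307, -0.8186) x3=(-1.3618, -1.0117)
step 22: x0=(-0.9843, -0.2079) x1=(1.8525, 0.7374) x2=(-0.4373, -0.7980) x3=(-1.3577, -1.0059)
step 23: x0=(-0.9849, -0.2156) x1=(1.8710, 0.7552) x2=(-0.4451, -0.7769) x3=(-1.3530, -0.9993)
step 24: x0=(-0.9855, -0.2243) x1=(1.8894, 0.7730) x2=(-0.4542, -0.7553) x3=(-1.3477, -0.9920)
step 25: x0=(-0.9861, -0.2339) x1=(1.9077, 0.7907) x2=(-0.4645, -0.7330) x3=(-1.3417, -0.9839)
step 26: x0=(-0.9868, -0.2445) x1=(1.9259, 0.8083) x2=(-0.4763, -0.7101) x3=(-1.3352, -0.9749)
step 27: x0=(-0.9874, -0.2562) x1=(1.9439, 0.8259) x2=(-0.4897, -0.6866) x3=(-1.3279, -0.9650)
step 28: x0=(-0.9881, -0.2690) x1=(1.9619, 0.8435) x2=(-0.5047, -0.6624) x3=(-1.3200, -0.9541)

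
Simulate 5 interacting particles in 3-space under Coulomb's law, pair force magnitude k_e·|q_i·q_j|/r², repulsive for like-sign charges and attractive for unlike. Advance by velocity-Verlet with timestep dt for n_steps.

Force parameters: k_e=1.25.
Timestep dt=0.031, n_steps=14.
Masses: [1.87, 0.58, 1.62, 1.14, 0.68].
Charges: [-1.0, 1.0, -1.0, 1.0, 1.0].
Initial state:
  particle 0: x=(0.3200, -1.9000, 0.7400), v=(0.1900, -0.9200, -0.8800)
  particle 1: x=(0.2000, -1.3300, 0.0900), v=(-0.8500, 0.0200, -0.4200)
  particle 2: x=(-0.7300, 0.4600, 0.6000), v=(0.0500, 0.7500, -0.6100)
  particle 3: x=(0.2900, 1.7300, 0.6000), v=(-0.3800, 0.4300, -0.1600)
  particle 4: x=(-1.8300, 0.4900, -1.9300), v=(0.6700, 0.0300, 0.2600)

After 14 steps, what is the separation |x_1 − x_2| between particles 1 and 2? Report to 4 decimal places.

step 0: x0=(0.3200, -1.9000, 0.7400) x1=(0.2000, -1.3300, 0.0900) x2=(-0.7300, 0.4600, 0.6000) x3=(0.2900, 1.7300, 0.6000) x4=(-1.8300, 0.4900, -1.9300)
step 1: x0=(0.3258, -1.9283, 0.7124) x1=(0.1738, -1.3302, 0.0781) x2=(-0.7284, 0.4833, 0.5810) x3=(0.2781, 1.7432, 0.5951) x4=(-1.8092, 0.4909, -1.9219)
step 2: x0=(0.3316, -1.9560, 0.6842) x1=(0.1479, -1.3321, 0.0683) x2=(-0.7266, 0.5068, 0.5619) x3=(0.2660, 1.7562, 0.5902) x4=(-1.7885, 0.4918, -1.9137)
step 3: x0=(0.3371, -1.9831, 0.6554) x1=(0.1225, -1.3357, 0.0604) x2=(-0.7246, 0.5305, 0.5427) x3=(0.2538, 1.7688, 0.5855) x4=(-1.7678, 0.4927, -1.9054)
step 4: x0=(0.3425, -2.0098, 0.6261) x1=(0.0976, -1.3410, 0.0544) x2=(-0.7224, 0.5544, 0.5233) x3=(0.2413, 1.7813, 0.5808) x4=(-1.7472, 0.4935, -1.8971)
step 5: x0=(0.3477, -2.0358, 0.5963) x1=(0.0732, -1.3480, 0.0501) x2=(-0.7201, 0.5784, 0.5038) x3=(0.2286, 1.7934, 0.5762) x4=(-1.7265, 0.4943, -1.8886)
step 6: x0=(0.3527, -2.0613, 0.5660) x1=(0.0496, -1.3568, 0.0475) x2=(-0.7176, 0.6026, 0.4841) x3=(0.2157, 1.8052, 0.5716) x4=(-1.7059, 0.4951, -1.8801)
step 7: x0=(0.3575, -2.0863, 0.5352) x1=(0.0266, -1.3673, 0.0464) x2=(-0.7150, 0.6270, 0.4644) x3=(0.2026, 1.8168, 0.5671) x4=(-1.6854, 0.4959, -1.8714)
step 8: x0=(0.3620, -2.1106, 0.5041) x1=(0.0045, -1.3795, 0.0467) x2=(-0.7121, 0.6516, 0.4445) x3=(0.1893, 1.8281, 0.5626) x4=(-1.6648, 0.4967, -1.8627)
step 9: x0=(0.3662, -2.1344, 0.4726) x1=(-0.0168, -1.3936, 0.0483) x2=(-0.7091, 0.6764, 0.4245) x3=(0.1757, 1.8390, 0.5582) x4=(-1.6443, 0.4975, -1.8539)
step 10: x0=(0.3701, -2.1577, 0.4407) x1=(-0.0371, -1.4094, 0.0513) x2=(-0.7059, 0.7014, 0.4045) x3=(0.1619, 1.8497, 0.5539) x4=(-1.6238, 0.4983, -1.8449)
step 11: x0=(0.3737, -2.1803, 0.4085) x1=(-0.0565, -1.4271, 0.0553) x2=(-0.7025, 0.7266, 0.3843) x3=(0.1479, 1.8600, 0.5495) x4=(-1.6033, 0.4990, -1.8359)
step 12: x0=(0.3770, -2.2023, 0.3760) x1=(-0.0747, -1.4465, 0.0604) x2=(-0.6989, 0.7520, 0.3640) x3=(0.1336, 1.8699, 0.5452) x4=(-1.5828, 0.4998, -1.8267)
step 13: x0=(0.3799, -2.2238, 0.3432) x1=(-0.0919, -1.4679, 0.0665) x2=(-0.6952, 0.7776, 0.3436) x3=(0.1190, 1.8796, 0.5409) x4=(-1.5623, 0.5005, -1.8175)
step 14: x0=(0.3824, -2.2446, 0.3102) x1=(-0.1078, -1.4911, 0.0734) x2=(-0.6912, 0.8034, 0.3231) x3=(0.1042, 1.8888, 0.5366) x4=(-1.5419, 0.5013, -1.8081)

2.3807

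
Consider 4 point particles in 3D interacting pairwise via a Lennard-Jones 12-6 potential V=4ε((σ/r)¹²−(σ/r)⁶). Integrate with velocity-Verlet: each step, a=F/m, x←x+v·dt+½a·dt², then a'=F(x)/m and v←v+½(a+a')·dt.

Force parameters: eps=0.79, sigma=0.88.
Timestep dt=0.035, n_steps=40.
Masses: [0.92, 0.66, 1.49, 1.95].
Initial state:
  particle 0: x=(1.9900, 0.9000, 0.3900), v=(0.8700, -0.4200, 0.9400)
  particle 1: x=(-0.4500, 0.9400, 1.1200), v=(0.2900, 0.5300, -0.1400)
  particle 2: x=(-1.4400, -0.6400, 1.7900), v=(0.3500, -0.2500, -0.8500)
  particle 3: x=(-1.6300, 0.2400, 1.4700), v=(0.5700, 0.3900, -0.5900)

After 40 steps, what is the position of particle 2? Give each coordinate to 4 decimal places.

(-1.0148, -0.6564, 0.4725)

step 0: x0=(1.9900, 0.9000, 0.3900) x1=(-0.4500, 0.9400, 1.1200) x2=(-1.4400, -0.6400, 1.7900) x3=(-1.6300, 0.2400, 1.4700)
step 1: x0=(2.0204, 0.8853, 0.4229) x1=(-0.4404, 0.9582, 1.1153) x2=(-1.4275, -0.6497, 1.7606) x3=(-1.6100, 0.2545, 1.4490)
step 2: x0=(2.0509, 0.8706, 0.4558) x1=(-0.4319, 0.9756, 1.1109) x2=(-1.4149, -0.6602, 1.7314) x3=(-1.5898, 0.2698, 1.4277)
step 3: x0=(2.0813, 0.8559, 0.4887) x1=(-0.4247, 0.9922, 1.1069) x2=(-1.4022, -0.6703, 1.7022) x3=(-1.5692, 0.2852, 1.4064)
step 4: x0=(2.1117, 0.8412, 0.5216) x1=(-0.4187, 1.0079, 1.1032) x2=(-1.3897, -0.6795, 1.6726) x3=(-1.5480, 0.3001, 1.3852)
step 5: x0=(2.1420, 0.8265, 0.5546) x1=(-0.4141, 1.0227, 1.0999) x2=(-1.3774, -0.6873, 1.6427) x3=(-1.5262, 0.3143, 1.3641)
step 6: x0=(2.1724, 0.8118, 0.5875) x1=(-0.4110, 1.0365, 1.0970) x2=(-1.3653, -0.6936, 1.6123) x3=(-1.5037, 0.3277, 1.3433)
step 7: x0=(2.2027, 0.7971, 0.6204) x1=(-0.4095, 1.0492, 1.0944) x2=(-1.3533, -0.6982, 1.5815) x3=(-1.4805, 0.3402, 1.3227)
step 8: x0=(2.2331, 0.7824, 0.6533) x1=(-0.4096, 1.0607, 1.0922) x2=(-1.3416, -0.7011, 1.5502) x3=(-1.4566, 0.3518, 1.3022)
step 9: x0=(2.2634, 0.7677, 0.6863) x1=(-0.4117, 1.0708, 1.0904) x2=(-1.3300, -0.7023, 1.5186) x3=(-1.4320, 0.3625, 1.2820)
step 10: x0=(2.2937, 0.7530, 0.7192) x1=(-0.4158, 1.0795, 1.0890) x2=(-1.3186, -0.7017, 1.4865) x3=(-1.4065, 0.3723, 1.2619)
step 11: x0=(2.3240, 0.7383, 0.7521) x1=(-0.4223, 1.0863, 1.0881) x2=(-1.3073, -0.6993, 1.4541) x3=(-1.3801, 0.3814, 1.2419)
step 12: x0=(2.3543, 0.7236, 0.7851) x1=(-0.4313, 1.0913, 1.0875) x2=(-1.2961, -0.6952, 1.4213) x3=(-1.3528, 0.3898, 1.2221)
step 13: x0=(2.3846, 0.7089, 0.8180) x1=(-0.4431, 1.0940, 1.0874) x2=(-1.2849, -0.6892, 1.3882) x3=(-1.3245, 0.3976, 1.2024)
step 14: x0=(2.4148, 0.6942, 0.8509) x1=(-0.4580, 1.0942, 1.0877) x2=(-1.2738, -0.6815, 1.3548) x3=(-1.2952, 0.4049, 1.1827)
step 15: x0=(2.4451, 0.6796, 0.8839) x1=(-0.4760, 1.0918, 1.0884) x2=(-1.2627, -0.6720, 1.3211) x3=(-1.2647, 0.4117, 1.1632)
step 16: x0=(2.4753, 0.6649, 0.9168) x1=(-0.4967, 1.0870, 1.0893) x2=(-1.2515, -0.6607, 1.2872) x3=(-1.2334, 0.4179, 1.1438)
step 17: x0=(2.5056, 0.6502, 0.9498) x1=(-0.5180, 1.0815, 1.0903) x2=(-1.2404, -0.6475, 1.2530) x3=(-1.2019, 0.4230, 1.1245)
step 18: x0=(2.5358, 0.6355, 0.9827) x1=(-0.5350, 1.0800, 1.0910) x2=(-1.2291, -0.6326, 1.2185) x3=(-1.1719, 0.4253, 1.1055)
step 19: x0=(2.5660, 0.6208, 1.0156) x1=(-0.5392, 1.0915, 1.0915) x2=(-1.2177, -0.6158, 1.1839) x3=(-1.1464, 0.4218, 1.0867)
step 20: x0=(2.5963, 0.6061, 1.0486) x1=(-0.5279, 1.1201, 1.0922) x2=(-1.2061, -0.5975, 1.1492) x3=(-1.1262, 0.4114, 1.0680)
step 21: x0=(2.6265, 0.5914, 1.0815) x1=(-0.5085, 1.1581, 1.0932) x2=(-1.1944, -0.5781, 1.1144) x3=(-1.1088, 0.3969, 1.0492)
step 22: x0=(2.6567, 0.5767, 1.1145) x1=(-0.4878, 1.1976, 1.0942) x2=(-1.1828, -0.5590, 1.0796) x3=(-1.0918, 0.3822, 1.0304)
step 23: x0=(2.6869, 0.5620, 1.1474) x1=(-0.4685, 1.2352, 1.0952) x2=(-1.1714, -0.5428, 1.0449) x3=(-1.0742, 0.3703, 1.0115)
step 24: x0=(2.7171, 0.5473, 1.1803) x1=(-0.4515, 1.2695, 1.0958) x2=(-1.1607, -0.5336, 1.0105) x3=(-1.0553, 0.3650, 0.9925)
step 25: x0=(2.7473, 0.5327, 1.2133) x1=(-0.4367, 1.3003, 1.0960) x2=(-1.1511, -0.5344, 0.9764) x3=(-1.0347, 0.3683, 0.9734)
step 26: x0=(2.7775, 0.5180, 1.2462) x1=(-0.4241, 1.3278, 1.0959) x2=(-1.1427, -0.5439, 0.9422) x3=(-1.0126, 0.3795, 0.9545)
step 27: x0=(2.8077, 0.5033, 1.2792) x1=(-0.4135, 1.3518, 1.0952) x2=(-1.1349, -0.5581, 0.9080) x3=(-0.9892, 0.3955, 0.9358)
step 28: x0=(2.8379, 0.4886, 1.3121) x1=(-0.4049, 1.3725, 1.0939) x2=(-1.1274, -0.5737, 0.8738) x3=(-0.9650, 0.4137, 0.9174)
step 29: x0=(2.8681, 0.4739, 1.3450) x1=(-0.3983, 1.3898, 1.0920) x2=(-1.1197, -0.5887, 0.8395) x3=(-0.9403, 0.4325, 0.8991)
step 30: x0=(2.8982, 0.4592, 1.3780) x1=(-0.3937, 1.4036, 1.0895) x2=(-1.1117, -0.6022, 0.8054) x3=(-0.9150, 0.4514, 0.8810)
step 31: x0=(2.9284, 0.4445, 1.4109) x1=(-0.3909, 1.4139, 1.0862) x2=(-1.1035, -0.6140, 0.7714) x3=(-0.8894, 0.4701, 0.8630)
step 32: x0=(2.9586, 0.4298, 1.4439) x1=(-0.3900, 1.4207, 1.0820) x2=(-1.0948, -0.6240, 0.7376) x3=(-0.8635, 0.4887, 0.8452)
step 33: x0=(2.9888, 0.4152, 1.4768) x1=(-0.3908, 1.4241, 1.0770) x2=(-1.0859, -0.6324, 0.7039) x3=(-0.8371, 0.5072, 0.8276)
step 34: x0=(3.0189, 0.4005, 1.5097) x1=(-0.3932, 1.4242, 1.0711) x2=(-1.0766, -0.6393, 0.6704) x3=(-0.8106, 0.5257, 0.8101)
step 35: x0=(3.0491, 0.3858, 1.5427) x1=(-0.3967, 1.4220, 1.0646) x2=(-1.0669, -0.6448, 0.6370) x3=(-0.7839, 0.5439, 0.7928)
step 36: x0=(3.0793, 0.3711, 1.5756) x1=(-0.4005, 1.4188, 1.0577) x2=(-1.0570, -0.6491, 0.6038) x3=(-0.7573, 0.5615, 0.7754)
step 37: x0=(3.1094, 0.3564, 1.6085) x1=(-0.4036, 1.4176, 1.0515) x2=(-1.0469, -0.6523, 0.5708) x3=(-0.7311, 0.5776, 0.7577)
step 38: x0=(3.1396, 0.3417, 1.6415) x1=(-0.4044, 1.4221, 1.0473) x2=(-1.0364, -0.6546, 0.5379) x3=(-0.7059, 0.5910, 0.7392)
step 39: x0=(3.1697, 0.3271, 1.6744) x1=(-0.4020, 1.4353, 1.0464) x2=(-1.0257, -0.6559, 0.5051) x3=(-0.6820, 0.6008, 0.7195)
step 40: x0=(3.1999, 0.3124, 1.7073) x1=(-0.3970, 1.4565, 1.0485) x2=(-1.0148, -0.6564, 0.4725) x3=(-0.6591, 0.6073, 0.6986)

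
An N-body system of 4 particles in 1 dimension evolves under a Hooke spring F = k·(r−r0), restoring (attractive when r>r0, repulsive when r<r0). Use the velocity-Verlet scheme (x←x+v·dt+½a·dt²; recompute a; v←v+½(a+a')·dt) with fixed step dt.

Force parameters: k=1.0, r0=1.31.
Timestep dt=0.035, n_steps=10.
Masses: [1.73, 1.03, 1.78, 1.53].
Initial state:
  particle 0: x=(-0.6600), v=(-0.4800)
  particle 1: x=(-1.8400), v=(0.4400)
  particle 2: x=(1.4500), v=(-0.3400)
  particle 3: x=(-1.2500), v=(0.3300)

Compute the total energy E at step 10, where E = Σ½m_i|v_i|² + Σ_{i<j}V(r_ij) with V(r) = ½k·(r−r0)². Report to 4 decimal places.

4.2575

step 0: x0=(-0.6600) x1=(-1.8400) x2=(1.4500) x3=(-1.2500)
step 1: x0=(-0.6762) x1=(-1.8239) x2=(1.4367) x3=(-1.2379)
step 2: x0=(-0.6912) x1=(-1.8066) x2=(1.4205) x3=(-1.2247)
step 3: x0=(-0.7050) x1=(-1.7881) x2=(1.4015) x3=(-1.2105)
step 4: x0=(-0.7174) x1=(-1.7685) x2=(1.3798) x3=(-1.1953)
step 5: x0=(-0.7285) x1=(-1.7478) x2=(1.3555) x3=(-1.1792)
step 6: x0=(-0.7383) x1=(-1.7263) x2=(1.3285) x3=(-1.1622)
step 7: x0=(-0.7467) x1=(-1.7040) x2=(1.2990) x3=(-1.1443)
step 8: x0=(-0.7536) x1=(-1.6810) x2=(1.2670) x3=(-1.1257)
step 9: x0=(-0.7591) x1=(-1.6573) x2=(1.2327) x3=(-1.1063)
step 10: x0=(-0.7632) x1=(-1.6332) x2=(1.1961) x3=(-1.0863)
step 0 velocities: v0=(-0.4800) v1=(0.4400) v2=(-0.3400) v3=(0.3300)
step 0: KE=0.4852, PE=3.7731, E=4.2583
step 10 velocities: v0=(-0.0949) v1=(0.6943) v2=(-1.0765) v3=(0.5802)
step 10: KE=1.5449, PE=2.7126, E=4.2575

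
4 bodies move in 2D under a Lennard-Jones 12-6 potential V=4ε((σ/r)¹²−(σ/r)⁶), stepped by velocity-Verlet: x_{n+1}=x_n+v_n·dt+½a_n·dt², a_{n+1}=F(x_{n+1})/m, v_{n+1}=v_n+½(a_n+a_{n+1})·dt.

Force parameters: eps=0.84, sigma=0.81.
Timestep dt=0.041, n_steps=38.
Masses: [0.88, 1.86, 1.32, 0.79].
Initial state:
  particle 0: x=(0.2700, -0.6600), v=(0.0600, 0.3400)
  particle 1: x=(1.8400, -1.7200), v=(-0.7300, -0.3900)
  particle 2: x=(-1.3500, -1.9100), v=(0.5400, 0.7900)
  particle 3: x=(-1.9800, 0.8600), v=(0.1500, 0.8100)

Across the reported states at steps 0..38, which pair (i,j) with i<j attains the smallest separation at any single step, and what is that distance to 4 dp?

step 0: x0=(0.2700, -0.6600) x1=(1.8400, -1.7200) x2=(-1.3500, -1.9100) x3=(-1.9800, 0.8600)
step 1: x0=(0.2725, -0.6461) x1=(1.8100, -1.7360) x2=(-1.3278, -1.8776) x3=(-1.9738, 0.8932)
step 2: x0=(0.2750, -0.6323) x1=(1.7800, -1.7519) x2=(-1.3056, -1.8451) x3=(-1.9677, 0.9264)
step 3: x0=(0.2775, -0.6187) x1=(1.7500, -1.7678) x2=(-1.2834, -1.8127) x3=(-1.9615, 0.9596)
step 4: x0=(0.2801, -0.6052) x1=(1.7199, -1.7837) x2=(-1.2611, -1.7801) x3=(-1.9553, 0.9927)
step 5: x0=(0.2827, -0.5918) x1=(1.6897, -1.7995) x2=(-1.2387, -1.7476) x3=(-1.9491, 1.0259)
step 6: x0=(0.2853, -0.5786) x1=(1.6595, -1.8153) x2=(-1.2163, -1.7149) x3=(-1.9429, 1.0590)
step 7: x0=(0.2879, -0.5656) x1=(1.6292, -1.8310) x2=(-1.1938, -1.6823) x3=(-1.9367, 1.0921)
step 8: x0=(0.2904, -0.5527) x1=(1.5989, -1.8467) x2=(-1.1712, -1.6495) x3=(-1.9305, 1.1252)
step 9: x0=(0.2930, -0.5401) x1=(1.5685, -1.8623) x2=(-1.1486, -1.6167) x3=(-1.9242, 1.1583)
step 10: x0=(0.2955, -0.5276) x1=(1.5381, -1.8779) x2=(-1.1258, -1.5838) x3=(-1.9180, 1.1914)
step 11: x0=(0.2979, -0.5154) x1=(1.5076, -1.8934) x2=(-1.1029, -1.5509) x3=(-1.9117, 1.2245)
step 12: x0=(0.3003, -0.5034) x1=(1.4770, -1.9089) x2=(-1.0799, -1.5178) x3=(-1.9054, 1.2575)
step 13: x0=(0.3026, -0.4917) x1=(1.4464, -1.9243) x2=(-1.0568, -1.4847) x3=(-1.8992, 1.2906)
step 14: x0=(0.3047, -0.4802) x1=(1.4158, -1.9397) x2=(-1.0335, -1.4514) x3=(-1.8929, 1.3236)
step 15: x0=(0.3067, -0.4691) x1=(1.3851, -1.9550) x2=(-1.0100, -1.4180) x3=(-1.8866, 1.3566)
step 16: x0=(0.3084, -0.4583) x1=(1.3543, -1.9702) x2=(-0.9864, -1.3845) x3=(-1.8803, 1.3896)
step 17: x0=(0.3099, -0.4478) x1=(1.3235, -1.9854) x2=(-0.9624, -1.3508) x3=(-1.8740, 1.4226)
step 18: x0=(0.3111, -0.4377) x1=(1.2927, -2.0005) x2=(-0.9383, -1.3169) x3=(-1.8677, 1.4556)
step 19: x0=(0.3120, -0.4281) x1=(1.2618, -2.0155) x2=(-0.9138, -1.2829) x3=(-1.8613, 1.4886)
step 20: x0=(0.3124, -0.4189) x1=(1.2308, -2.0305) x2=(-0.8889, -1.2486) x3=(-1.8550, 1.5216)
step 21: x0=(0.3123, -0.4103) x1=(1.1998, -2.0454) x2=(-0.8637, -1.2140) x3=(-1.8487, 1.5545)
step 22: x0=(0.3115, -0.4022) x1=(1.1688, -2.0603) x2=(-0.8379, -1.1791) x3=(-1.8423, 1.5875)
step 23: x0=(0.3099, -0.3949) x1=(1.1377, -2.0751) x2=(-0.8116, -1.1439) x3=(-1.8360, 1.6204)
step 24: x0=(0.3074, -0.3883) x1=(1.1065, -2.0898) x2=(-0.7845, -1.1082) x3=(-1.8296, 1.6533)
step 25: x0=(0.3038, -0.3826) x1=(1.0753, -2.1045) x2=(-0.7566, -1.0719) x3=(-1.8233, 1.6862)
step 26: x0=(0.2986, -0.3781) x1=(1.0440, -2.1190) x2=(-0.7277, -1.0351) x3=(-1.8169, 1.7191)
step 27: x0=(0.2916, -0.3749) x1=(1.0128, -2.1336) x2=(-0.6974, -0.9974) x3=(-1.8105, 1.7520)
step 28: x0=(0.2822, -0.3733) x1=(0.9814, -2.1480) x2=(-0.6655, -0.9588) x3=(-1.8041, 1.7849)
step 29: x0=(0.2698, -0.3737) x1=(0.9500, -2.1624) x2=(-0.6316, -0.9189) x3=(-1.7977, 1.8178)
step 30: x0=(0.2537, -0.3765) x1=(0.9186, -2.1767) x2=(-0.5950, -0.8775) x3=(-1.7913, 1.8506)
step 31: x0=(0.2336, -0.3817) x1=(0.8871, -2.1909) x2=(-0.5558, -0.8346) x3=(-1.7849, 1.8835)
step 32: x0=(0.2134, -0.3871) x1=(0.8555, -2.2051) x2=(-0.5165, -0.7917) x3=(-1.7785, 1.9163)
step 33: x0=(0.2160, -0.3801) x1=(0.8239, -2.2191) x2=(-0.4922, -0.7572) x3=(-1.7721, 1.9492)
step 34: x0=(0.2686, -0.3464) x1=(0.7923, -2.2331) x2=(-0.5013, -0.7406) x3=(-1.7657, 1.9820)
step 35: x0=(0.3307, -0.3081) x1=(0.7606, -2.2470) x2=(-0.5166, -0.7272) x3=(-1.7592, 2.0148)
step 36: x0=(0.3897, -0.2713) x1=(0.7289, -2.2609) x2=(-0.5298, -0.7128) x3=(-1.7528, 2.0476)
step 37: x0=(0.4445, -0.2367) x1=(0.6971, -2.2746) x2=(-0.5401, -0.6971) x3=(-1.7464, 2.0804)
step 38: x0=(0.4956, -0.2038) x1=(0.6654, -2.2883) x2=(-0.5481, -0.6803) x3=(-1.7399, 2.1132)

pair (0,2), distance 0.8024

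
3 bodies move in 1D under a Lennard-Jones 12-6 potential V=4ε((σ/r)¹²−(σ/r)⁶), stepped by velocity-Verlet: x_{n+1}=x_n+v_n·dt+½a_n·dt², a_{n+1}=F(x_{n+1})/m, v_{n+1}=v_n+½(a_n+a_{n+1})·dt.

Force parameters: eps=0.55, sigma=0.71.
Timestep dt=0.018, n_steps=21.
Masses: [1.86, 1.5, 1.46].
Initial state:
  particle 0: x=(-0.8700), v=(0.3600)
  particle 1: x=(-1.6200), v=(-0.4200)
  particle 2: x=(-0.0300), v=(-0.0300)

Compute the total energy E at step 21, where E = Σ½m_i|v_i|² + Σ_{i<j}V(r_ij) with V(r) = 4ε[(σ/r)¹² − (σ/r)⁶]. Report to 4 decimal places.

-0.7148

step 0: x0=(-0.8700) x1=(-1.6200) x2=(-0.0300)
step 1: x0=(-0.8629) x1=(-1.6282) x2=(-0.0307)
step 2: x0=(-0.8550) x1=(-1.6370) x2=(-0.0318)
step 3: x0=(-0.8468) x1=(-1.6460) x2=(-0.0331)
step 4: x0=(-0.8384) x1=(-1.6550) x2=(-0.0346)
step 5: x0=(-0.8301) x1=(-1.6637) x2=(-0.0362)
step 6: x0=(-0.8220) x1=(-1.6722) x2=(-0.0378)
step 7: x0=(-0.8145) x1=(-1.6803) x2=(-0.0392)
step 8: x0=(-0.8076) x1=(-1.6879) x2=(-0.0402)
step 9: x0=(-0.8014) x1=(-1.6952) x2=(-0.0406)
step 10: x0=(-0.7963) x1=(-1.7020) x2=(-0.0402)
step 11: x0=(-0.7922) x1=(-1.7085) x2=(-0.0388)
step 12: x0=(-0.7893) x1=(-1.7145) x2=(-0.0363)
step 13: x0=(-0.7876) x1=(-1.7202) x2=(-0.0328)
step 14: x0=(-0.7869) x1=(-1.7255) x2=(-0.0282)
step 15: x0=(-0.7873) x1=(-1.7304) x2=(-0.0227)
step 16: x0=(-0.7885) x1=(-1.7350) x2=(-0.0166)
step 17: x0=(-0.7903) x1=(-1.7392) x2=(-0.0099)
step 18: x0=(-0.7926) x1=(-1.7431) x2=(-0.0030)
step 19: x0=(-0.7953) x1=(-1.7466) x2=(0.0040)
step 20: x0=(-0.7983) x1=(-1.7498) x2=(0.0110)
step 21: x0=(-0.8014) x1=(-1.7526) x2=(0.0178)
step 0 velocities: v0=(0.3600) v1=(-0.4200) v2=(-0.0300)
step 0: KE=0.2535, PE=-0.9708, E=-0.7173
step 21 velocities: v0=(-0.1754) v1=(-0.1478) v2=(0.3724)
step 21: KE=0.1462, PE=-0.8610, E=-0.7148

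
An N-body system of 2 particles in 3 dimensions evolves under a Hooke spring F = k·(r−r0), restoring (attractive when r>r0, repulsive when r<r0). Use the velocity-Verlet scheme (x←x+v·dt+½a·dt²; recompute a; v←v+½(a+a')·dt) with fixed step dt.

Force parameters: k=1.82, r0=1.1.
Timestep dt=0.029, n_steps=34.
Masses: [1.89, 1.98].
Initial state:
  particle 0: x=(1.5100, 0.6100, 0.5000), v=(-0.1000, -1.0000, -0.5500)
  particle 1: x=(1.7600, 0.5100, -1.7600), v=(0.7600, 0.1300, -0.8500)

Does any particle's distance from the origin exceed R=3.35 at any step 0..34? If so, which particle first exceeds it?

step 0: x0=(1.5100, 0.6100, 0.5000) x1=(1.7600, 0.5100, -1.7600)
step 1: x0=(1.5072, 0.5810, 0.4836) x1=(1.7820, 0.5138, -1.7842)
step 2: x0=(1.5044, 0.5519, 0.4662) x1=(1.8039, 0.5176, -1.8075)
step 3: x0=(1.5018, 0.5229, 0.4479) x1=(1.8256, 0.5214, -1.8299)
step 4: x0=(1.4993, 0.4938, 0.4286) x1=(1.8473, 0.5253, -1.8513)
step 5: x0=(1.4970, 0.4648, 0.4083) x1=(1.8687, 0.5291, -1.8719)
step 6: x0=(1.4949, 0.4357, 0.3871) x1=(1.8901, 0.5329, -1.8915)
step 7: x0=(1.4929, 0.4067, 0.3649) x1=(1.9113, 0.5366, -1.9101)
step 8: x0=(1.4910, 0.3778, 0.3417) x1=(1.9323, 0.5403, -1.9279)
step 9: x0=(1.4894, 0.3490, 0.3176) x1=(1.9531, 0.5440, -1.9448)
step 10: x0=(1.4880, 0.3202, 0.2925) x1=(1.9737, 0.5475, -1.9607)
step 11: x0=(1.4868, 0.2915, 0.2664) x1=(1.9942, 0.5510, -1.9757)
step 12: x0=(1.4857, 0.2629, 0.2394) x1=(2.0144, 0.5543, -1.9898)
step 13: x0=(1.4850, 0.2345, 0.2115) x1=(2.0344, 0.5576, -2.0030)
step 14: x0=(1.4844, 0.2062, 0.1826) x1=(2.0542, 0.5607, -2.0153)
step 15: x0=(1.4841, 0.1780, 0.1528) x1=(2.0738, 0.5637, -2.0267)
step 16: x0=(1.4840, 0.1500, 0.1220) x1=(2.0931, 0.5665, -2.0372)
step 17: x0=(1.4842, 0.1222, 0.0904) x1=(2.1122, 0.5691, -2.0469)
step 18: x0=(1.4847, 0.0946, 0.0579) x1=(2.1311, 0.5716, -2.0557)
step 19: x0=(1.4854, 0.0671, 0.0245) x1=(2.1497, 0.5739, -2.0637)
step 20: x0=(1.4864, 0.0399, -0.0098) x1=(2.1680, 0.5759, -2.0709)
step 21: x0=(1.4877, 0.0129, -0.0449) x1=(2.1860, 0.5778, -2.0772)
step 22: x0=(1.4892, -0.0139, -0.0809) x1=(2.2038, 0.5794, -2.0828)
step 23: x0=(1.4911, -0.0404, -0.1176) x1=(2.2213, 0.5809, -2.0876)
step 24: x0=(1.4932, -0.0667, -0.1552) x1=(2.2385, 0.5820, -2.0916)
step 25: x0=(1.4957, -0.0927, -0.1935) x1=(2.2555, 0.5830, -2.0949)
step 26: x0=(1.4984, -0.1185, -0.2326) x1=(2.2721, 0.5836, -2.0974)
step 27: x0=(1.5015, -0.1439, -0.2725) x1=(2.2885, 0.5841, -2.0993)
step 28: x0=(1.5048, -0.1691, -0.3130) x1=(2.3046, 0.5842, -2.1005)
step 29: x0=(1.5085, -0.1940, -0.3542) x1=(2.3203, 0.5841, -2.1010)
step 30: x0=(1.5125, -0.2187, -0.3961) x1=(2.3358, 0.5836, -2.1009)
step 31: x0=(1.5167, -0.2430, -0.4386) x1=(2.3510, 0.5829, -2.1002)
step 32: x0=(1.5213, -0.2670, -0.4818) x1=(2.3659, 0.5819, -2.0988)
step 33: x0=(1.5262, -0.2906, -0.5255) x1=(2.3805, 0.5806, -2.0970)
step 34: x0=(1.5315, -0.3140, -0.5698) x1=(2.3948, 0.5790, -2.0945)

no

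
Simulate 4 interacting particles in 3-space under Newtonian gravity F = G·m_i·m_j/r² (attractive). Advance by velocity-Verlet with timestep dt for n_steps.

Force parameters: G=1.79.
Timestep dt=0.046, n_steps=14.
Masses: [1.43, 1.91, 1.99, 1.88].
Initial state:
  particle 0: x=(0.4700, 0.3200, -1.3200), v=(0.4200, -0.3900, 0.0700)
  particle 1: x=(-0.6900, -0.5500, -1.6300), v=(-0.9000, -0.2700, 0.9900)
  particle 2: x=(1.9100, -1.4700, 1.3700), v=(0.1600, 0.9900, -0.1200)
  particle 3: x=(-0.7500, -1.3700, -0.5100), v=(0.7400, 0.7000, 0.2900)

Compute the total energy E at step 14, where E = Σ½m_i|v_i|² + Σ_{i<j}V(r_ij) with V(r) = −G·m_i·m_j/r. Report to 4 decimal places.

-11.3122

step 0: x0=(0.4700, 0.3200, -1.3200) x1=(-0.6900, -0.5500, -1.6300) x2=(1.9100, -1.4700, 1.3700) x3=(-0.7500, -1.3700, -0.5100)
step 1: x0=(0.4878, 0.3004, -1.3166) x1=(-0.7304, -0.5628, -1.5825) x2=(1.9169, -1.4243, 1.3640) x3=(-0.7153, -1.3363, -0.4982)
step 2: x0=(0.5024, 0.2776, -1.3128) x1=(-0.7685, -0.5768, -1.5311) x2=(1.9227, -1.3783, 1.3569) x3=(-0.6794, -1.2994, -0.4896)
step 3: x0=(0.5140, 0.2517, -1.3083) x1=(-0.8042, -0.5920, -1.4754) x2=(1.9275, -1.3319, 1.3487) x3=(-0.6426, -1.2591, -0.4848)
step 4: x0=(0.5225, 0.2227, -1.3029) x1=(-0.8370, -0.6089, -1.4150) x2=(1.9312, -1.2852, 1.3394) x3=(-0.6051, -1.2151, -0.4842)
step 5: x0=(0.5279, 0.1906, -1.2965) x1=(-0.8666, -0.6278, -1.3497) x2=(1.9337, -1.2382, 1.3290) x3=(-0.5674, -1.1672, -0.4882)
step 6: x0=(0.5301, 0.1555, -1.2888) x1=(-0.8922, -0.6489, -1.2788) x2=(1.9352, -1.1909, 1.3175) x3=(-0.5301, -1.1150, -0.4977)
step 7: x0=(0.5290, 0.1173, -1.2796) x1=(-0.9130, -0.6726, -1.2016) x2=(1.9354, -1.1433, 1.3047) x3=(-0.4939, -1.0581, -0.5134)
step 8: x0=(0.5245, 0.0759, -1.2687) x1=(-0.9274, -0.6992, -1.1173) x2=(1.9344, -1.0954, 1.2908) x3=(-0.4603, -0.9961, -0.5363)
step 9: x0=(0.5163, 0.0312, -1.2557) x1=(-0.9333, -0.7291, -1.0249) x2=(1.9322, -1.0472, 1.2756) x3=(-0.4314, -0.9286, -0.5679)
step 10: x0=(0.5043, -0.0169, -1.2402) x1=(-0.9269, -0.7621, -0.9232) x2=(1.9287, -0.9988, 1.2591) x3=(-0.4105, -0.8556, -0.6093)
step 11: x0=(0.4880, -0.0687, -1.2219) x1=(-0.9022, -0.7972, -0.8118) x2=(1.9238, -0.9501, 1.2413) x3=(-0.4035, -0.7780, -0.6614)
step 12: x0=(0.4665, -0.1245, -1.2003) x1=(-0.8502, -0.8304, -0.6929) x2=(1.9176, -0.9011, 1.2222) x3=(-0.4190, -0.6995, -0.7221)
step 13: x0=(0.4391, -0.1844, -1.1748) x1=(-0.7625, -0.8525, -0.5767) x2=(1.9099, -0.8519, 1.2017) x3=(-0.4646, -0.6294, -0.7817)
step 14: x0=(0.4044, -0.2485, -1.1451) x1=(-0.6446, -0.8529, -0.4800) x2=(1.9007, -0.8025, 1.1798) x3=(-0.5339, -0.5784, -0.8231)
step 0 velocities: v0=(0.4200, -0.3900, 0.0700) v1=(-0.9000, -0.2700, 0.9900) v2=(0.1600, 0.9900, -0.1200) v3=(0.7400, 0.7000, 0.2900)
step 0: KE=4.0869, PE=-15.2398, E=-11.1529
step 14 velocities: v0=(-0.8430, -1.4356, 0.6966) v1=(2.6862, 0.2346, 1.8063) v2=(-0.2161, 1.0757, -0.4921) v3=(-1.5446, 0.8919, -0.6221)
step 14: KE=17.1805, PE=-28.4927, E=-11.3122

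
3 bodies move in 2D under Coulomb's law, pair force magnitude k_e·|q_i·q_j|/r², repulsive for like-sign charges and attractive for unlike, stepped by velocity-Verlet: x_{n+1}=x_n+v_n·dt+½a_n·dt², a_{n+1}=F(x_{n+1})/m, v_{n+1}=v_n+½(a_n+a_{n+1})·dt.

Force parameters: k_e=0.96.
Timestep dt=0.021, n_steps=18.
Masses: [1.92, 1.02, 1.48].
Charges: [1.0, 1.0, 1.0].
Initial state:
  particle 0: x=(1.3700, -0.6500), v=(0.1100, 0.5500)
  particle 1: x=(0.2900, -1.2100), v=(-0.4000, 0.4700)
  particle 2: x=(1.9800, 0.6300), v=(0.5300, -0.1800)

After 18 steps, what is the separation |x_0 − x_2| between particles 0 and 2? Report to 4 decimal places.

step 0: x0=(1.3700, -0.6500) x1=(0.2900, -1.2100) x2=(1.9800, 0.6300)
step 1: x0=(1.3724, -0.6385) x1=(0.2815, -1.2002) x2=(1.9912, 0.6263)
step 2: x0=(1.3748, -0.6270) x1=(0.2726, -1.1906) x2=(2.0024, 0.6228)
step 3: x0=(1.3773, -0.6155) x1=(0.2635, -1.1812) x2=(2.0138, 0.6194)
step 4: x0=(1.3799, -0.6041) x1=(0.2541, -1.1719) x2=(2.0253, 0.6162)
step 5: x0=(1.3825, -0.5927) x1=(0.2444, -1.1628) x2=(2.0369, 0.6131)
step 6: x0=(1.3853, -0.5813) x1=(0.2344, -1.1539) x2=(2.0485, 0.6103)
step 7: x0=(1.3880, -0.5700) x1=(0.2242, -1.1451) x2=(2.0603, 0.6076)
step 8: x0=(1.3909, -0.5588) x1=(0.2137, -1.1364) x2=(2.0722, 0.6050)
step 9: x0=(1.3938, -0.5476) x1=(0.2029, -1.1280) x2=(2.0842, 0.6026)
step 10: x0=(1.3967, -0.5364) x1=(0.1919, -1.1196) x2=(2.0963, 0.6004)
step 11: x0=(1.3997, -0.5253) x1=(0.1806, -1.1114) x2=(2.1085, 0.5984)
step 12: x0=(1.4027, -0.5142) x1=(0.1691, -1.1034) x2=(2.1209, 0.5965)
step 13: x0=(1.4058, -0.5032) x1=(0.1573, -1.0955) x2=(2.1334, 0.5948)
step 14: x0=(1.4089, -0.4923) x1=(0.1453, -1.0877) x2=(2.1460, 0.5932)
step 15: x0=(1.4120, -0.4814) x1=(0.1331, -1.0800) x2=(2.1587, 0.5918)
step 16: x0=(1.4152, -0.4706) x1=(0.1206, -1.0725) x2=(2.1715, 0.5906)
step 17: x0=(1.4184, -0.4598) x1=(0.1078, -1.0651) x2=(2.1845, 0.5895)
step 18: x0=(1.4216, -0.4491) x1=(0.0949, -1.0578) x2=(2.1976, 0.5886)

1.2958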